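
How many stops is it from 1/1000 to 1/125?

3 stops

1/1000 → 1/500 → 1/250 → 1/125 — count the steps: 3 stops.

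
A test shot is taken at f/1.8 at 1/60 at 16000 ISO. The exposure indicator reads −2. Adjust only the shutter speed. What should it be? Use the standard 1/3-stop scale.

Underexposed by 2 stops → need 2 stops brighter.
Shutter speed: 1/60 → 1/50 → 1/40 → 1/30 → 1/25 → 1/20 → 1/15.

1/15s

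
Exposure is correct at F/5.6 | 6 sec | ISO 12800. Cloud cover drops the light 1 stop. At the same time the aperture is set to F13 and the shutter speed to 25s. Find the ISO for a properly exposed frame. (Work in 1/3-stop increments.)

Scene light: 1 stop darker.
Aperture: f/5.6 → f/6.3 → f/7.1 → f/8 → f/9 → f/10 → f/11 → f/13 — 2 1/3 stops smaller aperture (darker).
Shutter speed: 6 → 8 → 10 → 13 → 15 → 20 → 25 — 2 stops slower (brighter).
Net so far: 1 1/3 stops darker. ISO: 12800 → 16000 → 20000 → 25600 → 32000.

ISO 32000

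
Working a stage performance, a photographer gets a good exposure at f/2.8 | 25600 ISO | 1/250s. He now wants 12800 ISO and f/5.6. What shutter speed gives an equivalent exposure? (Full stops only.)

ISO: 25600 → 12800 — 1 stop lower (darker).
Aperture: f/2.8 → f/4 → f/5.6 — 2 stops smaller aperture (darker).
Net change so far: 3 stops darker. Offset with the shutter speed: 1/250 → 1/125 → 1/60 → 1/30.

1/30s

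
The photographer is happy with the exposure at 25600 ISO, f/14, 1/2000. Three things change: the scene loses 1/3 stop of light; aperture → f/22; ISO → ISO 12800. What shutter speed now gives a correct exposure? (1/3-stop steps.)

1/320s

Scene light: 1/3 stop darker.
Aperture: f/14 → f/16 → f/18 → f/20 → f/22 — 1 1/3 stops stopped down (darker).
ISO: 25600 → 20000 → 16000 → 12800 — 1 stop dropped (darker).
Net so far: 2 2/3 stops darker. Shutter speed: 1/2000 → 1/1600 → 1/1250 → 1/1000 → 1/800 → 1/640 → 1/500 → 1/400 → 1/320.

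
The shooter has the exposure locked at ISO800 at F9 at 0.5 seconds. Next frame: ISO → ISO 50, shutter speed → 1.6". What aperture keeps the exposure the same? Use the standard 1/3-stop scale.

ISO: 800 → 640 → 500 → 400 → 320 → 250 → 200 → 160 → 125 → 100 → 80 → 64 → 50 — 4 stops lower (darker).
Shutter speed: 0.5 → 0.6 → 0.8 → 1 → 1.3 → 1.6 — 1 2/3 stops slower (brighter).
Net change so far: 2 1/3 stops darker. Offset with the aperture: f/9 → f/8 → f/7.1 → f/6.3 → f/5.6 → f/5 → f/4.5 → f/4.

f/4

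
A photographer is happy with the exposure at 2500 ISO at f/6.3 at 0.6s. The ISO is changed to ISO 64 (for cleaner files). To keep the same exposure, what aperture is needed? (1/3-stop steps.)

ISO: 2500 → 2000 → 1600 → 1250 → 1000 → 800 → 640 → 500 → 400 → 320 → 250 → 200 → 160 → 125 → 100 → 80 → 64 — 5 1/3 stops lower (darker).
Need 5 1/3 stops brighter from the aperture: f/6.3 → f/5.6 → f/5 → f/4.5 → f/4 → f/3.5 → f/3.2 → f/2.8 → f/2.5 → f/2.2 → f/2 → f/1.8 → f/1.6 → f/1.4 → f/1.2 → f/1.1 → f/1.0.

f/1.0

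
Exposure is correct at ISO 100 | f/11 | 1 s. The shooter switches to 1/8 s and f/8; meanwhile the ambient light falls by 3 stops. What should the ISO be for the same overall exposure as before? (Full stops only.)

ISO 3200

Scene light: 3 stops darker.
Shutter speed: 1 → 1/2 → 1/4 → 1/8 — 3 stops faster (darker).
Aperture: f/11 → f/8 — 1 stop opened up (brighter).
Net so far: 5 stops darker. ISO: 100 → 200 → 400 → 800 → 1600 → 3200.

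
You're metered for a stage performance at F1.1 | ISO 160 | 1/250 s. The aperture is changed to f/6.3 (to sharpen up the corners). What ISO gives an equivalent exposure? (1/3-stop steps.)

ISO 5000

Aperture: f/1.1 → f/1.2 → f/1.4 → f/1.6 → f/1.8 → f/2 → f/2.2 → f/2.5 → f/2.8 → f/3.2 → f/3.5 → f/4 → f/4.5 → f/5 → f/5.6 → f/6.3 — 5 stops narrower (darker).
Need 5 stops brighter from the ISO: 160 → 200 → 250 → 320 → 400 → 500 → 640 → 800 → 1000 → 1250 → 1600 → 2000 → 2500 → 3200 → 4000 → 5000.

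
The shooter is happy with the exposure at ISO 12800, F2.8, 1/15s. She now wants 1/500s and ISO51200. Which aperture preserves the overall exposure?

Shutter speed: 1/15 → 1/30 → 1/60 → 1/125 → 1/250 → 1/500 — 5 stops faster (darker).
ISO: 12800 → 25600 → 51200 — 2 stops higher (brighter).
Net change so far: 3 stops darker. Offset with the aperture: f/2.8 → f/2 → f/1.4 → f/1.0.

f/1.0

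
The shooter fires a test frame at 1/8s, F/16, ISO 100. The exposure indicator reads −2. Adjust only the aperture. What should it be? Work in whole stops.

f/8

Underexposed by 2 stops → need 2 stops brighter.
Aperture: f/16 → f/11 → f/8.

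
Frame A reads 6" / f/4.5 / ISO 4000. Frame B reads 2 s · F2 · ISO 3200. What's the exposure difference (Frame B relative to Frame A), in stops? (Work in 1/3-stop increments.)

Aperture: f/4.5 → f/4 → f/3.5 → f/3.2 → f/2.8 → f/2.5 → f/2.2 → f/2 — 2 1/3 stops larger aperture (brighter).
Shutter speed: 6 → 5 → 4 → 3.2 → 2.5 → 2 — 1 2/3 stops shorter (darker).
ISO: 4000 → 3200 — 1/3 stop dropped (darker).
Net: +2 1/3 −1 2/3 −1/3 = +1/3 stops.

1/3 stop brighter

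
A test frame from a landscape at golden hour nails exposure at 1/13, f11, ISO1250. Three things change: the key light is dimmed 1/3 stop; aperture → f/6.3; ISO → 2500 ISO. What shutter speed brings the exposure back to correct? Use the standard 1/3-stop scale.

1/60s

Scene light: 1/3 stop darker.
Aperture: f/11 → f/10 → f/9 → f/8 → f/7.1 → f/6.3 — 1 2/3 stops larger aperture (brighter).
ISO: 1250 → 1600 → 2000 → 2500 — 1 stop higher (brighter).
Net so far: 2 1/3 stops brighter. Shutter speed: 1/13 → 1/15 → 1/20 → 1/25 → 1/30 → 1/40 → 1/50 → 1/60.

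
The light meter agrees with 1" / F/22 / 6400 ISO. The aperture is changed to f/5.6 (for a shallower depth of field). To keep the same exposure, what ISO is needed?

ISO 400

Aperture: f/22 → f/16 → f/11 → f/8 → f/5.6 — 4 stops larger aperture (brighter).
Need 4 stops darker from the ISO: 6400 → 3200 → 1600 → 800 → 400.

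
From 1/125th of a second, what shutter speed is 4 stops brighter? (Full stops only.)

Shutter speed: 1/125 → 1/60 → 1/30 → 1/15 → 1/8 — 4 stops slower (brighter).

1/8s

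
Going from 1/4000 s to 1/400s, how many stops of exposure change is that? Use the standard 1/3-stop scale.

3 1/3 stops

1/4000 → 1/3200 → 1/2500 → 1/2000 → 1/1600 → 1/1250 → 1/1000 → 1/800 → 1/640 → 1/500 → 1/400 — count the steps: 10 third-stops = 3 1/3 stops.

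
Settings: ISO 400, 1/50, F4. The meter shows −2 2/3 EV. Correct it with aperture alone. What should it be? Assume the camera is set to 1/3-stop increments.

Underexposed by 2 2/3 stops → need 2 2/3 stops brighter.
Aperture: f/4 → f/3.5 → f/3.2 → f/2.8 → f/2.5 → f/2.2 → f/2 → f/1.8 → f/1.6.

f/1.6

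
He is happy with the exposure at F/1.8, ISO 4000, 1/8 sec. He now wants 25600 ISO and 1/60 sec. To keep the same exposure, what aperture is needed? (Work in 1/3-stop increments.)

ISO: 4000 → 5000 → 6400 → 8000 → 10000 → 12800 → 16000 → 20000 → 25600 — 2 2/3 stops raised (brighter).
Shutter speed: 1/8 → 1/10 → 1/13 → 1/15 → 1/20 → 1/25 → 1/30 → 1/40 → 1/50 → 1/60 — 3 stops shorter (darker).
Net change so far: 1/3 stop darker. Offset with the aperture: f/1.8 → f/1.6.

f/1.6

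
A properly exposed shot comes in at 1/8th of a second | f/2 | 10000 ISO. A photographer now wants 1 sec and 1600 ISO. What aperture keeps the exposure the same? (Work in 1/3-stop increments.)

f/2.2

Shutter speed: 1/8 → 1/6 → 1/5 → 1/4 → 0.3 → 0.4 → 0.5 → 0.6 → 0.8 → 1 — 3 stops longer (brighter).
ISO: 10000 → 8000 → 6400 → 5000 → 4000 → 3200 → 2500 → 2000 → 1600 — 2 2/3 stops lower (darker).
Net change so far: 1/3 stop brighter. Offset with the aperture: f/2 → f/2.2.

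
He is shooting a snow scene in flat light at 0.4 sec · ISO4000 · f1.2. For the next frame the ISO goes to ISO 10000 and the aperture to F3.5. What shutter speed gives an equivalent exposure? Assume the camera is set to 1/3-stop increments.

1.3 s

ISO: 4000 → 5000 → 6400 → 8000 → 10000 — 1 1/3 stops raised (brighter).
Aperture: f/1.2 → f/1.4 → f/1.6 → f/1.8 → f/2 → f/2.2 → f/2.5 → f/2.8 → f/3.2 → f/3.5 — 3 stops smaller aperture (darker).
Net change so far: 1 2/3 stops darker. Offset with the shutter speed: 0.4 → 0.5 → 0.6 → 0.8 → 1 → 1.3.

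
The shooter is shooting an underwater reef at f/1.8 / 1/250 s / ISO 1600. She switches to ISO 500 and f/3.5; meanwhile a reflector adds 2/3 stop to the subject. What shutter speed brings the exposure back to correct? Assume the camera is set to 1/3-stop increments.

1/30s

Scene light: 2/3 stop brighter.
ISO: 1600 → 1250 → 1000 → 800 → 640 → 500 — 1 2/3 stops lower (darker).
Aperture: f/1.8 → f/2 → f/2.2 → f/2.5 → f/2.8 → f/3.2 → f/3.5 — 2 stops smaller aperture (darker).
Net so far: 3 stops darker. Shutter speed: 1/250 → 1/200 → 1/160 → 1/125 → 1/100 → 1/80 → 1/60 → 1/50 → 1/40 → 1/30.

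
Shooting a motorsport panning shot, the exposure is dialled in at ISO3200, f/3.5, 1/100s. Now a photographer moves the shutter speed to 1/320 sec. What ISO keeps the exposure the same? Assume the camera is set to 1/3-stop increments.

ISO 10000

Shutter speed: 1/100 → 1/125 → 1/160 → 1/200 → 1/250 → 1/320 — 1 2/3 stops shorter (darker).
Need 1 2/3 stops brighter from the ISO: 3200 → 4000 → 5000 → 6400 → 8000 → 10000.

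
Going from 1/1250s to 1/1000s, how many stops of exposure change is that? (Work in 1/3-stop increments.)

1/1250 → 1/1000 — count the steps: 1 third-stops = 1/3 stop.

1/3 stop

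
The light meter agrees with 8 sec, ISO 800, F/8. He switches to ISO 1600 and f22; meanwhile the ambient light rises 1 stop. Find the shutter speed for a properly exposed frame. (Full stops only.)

Scene light: 1 stop brighter.
ISO: 800 → 1600 — 1 stop higher (brighter).
Aperture: f/8 → f/11 → f/16 → f/22 — 3 stops narrower (darker).
Net so far: 1 stop darker. Shutter speed: 8 → 15.

15 s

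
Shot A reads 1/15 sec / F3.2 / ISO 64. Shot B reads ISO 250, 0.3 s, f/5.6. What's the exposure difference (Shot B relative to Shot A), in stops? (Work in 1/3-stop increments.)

Aperture: f/3.2 → f/3.5 → f/4 → f/4.5 → f/5 → f/5.6 — 1 2/3 stops narrower (darker).
Shutter speed: 1/15 → 1/13 → 1/10 → 1/8 → 1/6 → 1/5 → 1/4 → 0.3 — 2 1/3 stops slower (brighter).
ISO: 64 → 80 → 100 → 125 → 160 → 200 → 250 — 2 stops higher (brighter).
Net: −1 2/3 +2 1/3 +2 = +2 2/3 stops.

2 2/3 stops brighter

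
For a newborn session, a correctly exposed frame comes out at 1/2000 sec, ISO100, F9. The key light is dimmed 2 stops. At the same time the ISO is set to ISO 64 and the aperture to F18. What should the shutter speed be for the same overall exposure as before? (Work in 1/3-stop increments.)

1/80s

Scene light: 2 stops darker.
ISO: 100 → 80 → 64 — 2/3 stop dropped (darker).
Aperture: f/9 → f/10 → f/11 → f/13 → f/14 → f/16 → f/18 — 2 stops stopped down (darker).
Net so far: 4 2/3 stops darker. Shutter speed: 1/2000 → 1/1600 → 1/1250 → 1/1000 → 1/800 → 1/640 → 1/500 → 1/400 → 1/320 → 1/250 → 1/200 → 1/160 → 1/125 → 1/100 → 1/80.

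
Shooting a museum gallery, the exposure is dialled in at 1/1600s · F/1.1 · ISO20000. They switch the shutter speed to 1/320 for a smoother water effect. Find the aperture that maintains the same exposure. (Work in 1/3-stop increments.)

f/2.5

Shutter speed: 1/1600 → 1/1250 → 1/1000 → 1/800 → 1/640 → 1/500 → 1/400 → 1/320 — 2 1/3 stops longer (brighter).
Need 2 1/3 stops darker from the aperture: f/1.1 → f/1.2 → f/1.4 → f/1.6 → f/1.8 → f/2 → f/2.2 → f/2.5.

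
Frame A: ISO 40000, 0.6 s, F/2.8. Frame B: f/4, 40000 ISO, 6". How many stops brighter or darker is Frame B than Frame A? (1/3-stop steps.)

2 1/3 stops brighter

Aperture: f/2.8 → f/3.2 → f/3.5 → f/4 — 1 stop smaller aperture (darker).
Shutter speed: 0.6 → 0.8 → 1 → 1.3 → 1.6 → 2 → 2.5 → 3.2 → 4 → 5 → 6 — 3 1/3 stops slower (brighter).
ISO: unchanged.
Net: −1 +3 1/3 = +2 1/3 stops.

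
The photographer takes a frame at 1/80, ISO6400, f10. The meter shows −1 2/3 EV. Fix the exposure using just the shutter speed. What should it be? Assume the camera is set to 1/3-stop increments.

1/25s

Underexposed by 1 2/3 stops → need 1 2/3 stops brighter.
Shutter speed: 1/80 → 1/60 → 1/50 → 1/40 → 1/30 → 1/25.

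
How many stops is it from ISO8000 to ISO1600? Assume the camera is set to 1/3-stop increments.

2 1/3 stops

8000 → 6400 → 5000 → 4000 → 3200 → 2500 → 2000 → 1600 — count the steps: 7 third-stops = 2 1/3 stops.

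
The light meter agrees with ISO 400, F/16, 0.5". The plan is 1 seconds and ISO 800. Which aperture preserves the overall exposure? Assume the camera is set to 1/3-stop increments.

f/32

Shutter speed: 0.5 → 0.6 → 0.8 → 1 — 1 stop longer (brighter).
ISO: 400 → 500 → 640 → 800 — 1 stop raised (brighter).
Net change so far: 2 stops brighter. Offset with the aperture: f/16 → f/18 → f/20 → f/22 → f/25 → f/29 → f/32.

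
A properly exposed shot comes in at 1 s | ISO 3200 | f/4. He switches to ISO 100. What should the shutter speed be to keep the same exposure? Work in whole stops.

30 s

ISO: 3200 → 1600 → 800 → 400 → 200 → 100 — 5 stops lower (darker).
Need 5 stops brighter from the shutter speed: 1 → 2 → 4 → 8 → 15 → 30.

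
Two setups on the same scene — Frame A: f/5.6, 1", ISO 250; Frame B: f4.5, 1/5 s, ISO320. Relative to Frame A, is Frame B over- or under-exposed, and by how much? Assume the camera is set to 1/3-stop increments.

Aperture: f/5.6 → f/5 → f/4.5 — 2/3 stop larger aperture (brighter).
Shutter speed: 1 → 0.8 → 0.6 → 0.5 → 0.4 → 0.3 → 1/4 → 1/5 — 2 1/3 stops faster (darker).
ISO: 250 → 320 — 1/3 stop raised (brighter).
Net: +2/3 −2 1/3 +1/3 = −1 1/3 stops.

1 1/3 stops darker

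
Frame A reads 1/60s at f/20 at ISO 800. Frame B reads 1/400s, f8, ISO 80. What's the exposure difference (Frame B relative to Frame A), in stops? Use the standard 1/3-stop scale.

3 1/3 stops darker

Aperture: f/20 → f/18 → f/16 → f/14 → f/13 → f/11 → f/10 → f/9 → f/8 — 2 2/3 stops wider (brighter).
Shutter speed: 1/60 → 1/80 → 1/100 → 1/125 → 1/160 → 1/200 → 1/250 → 1/320 → 1/400 — 2 2/3 stops faster (darker).
ISO: 800 → 640 → 500 → 400 → 320 → 250 → 200 → 160 → 125 → 100 → 80 — 3 1/3 stops lower (darker).
Net: +2 2/3 −2 2/3 −3 1/3 = −3 1/3 stops.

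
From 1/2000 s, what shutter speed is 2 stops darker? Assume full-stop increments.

Shutter speed: 1/2000 → 1/4000 → 1/8000 — 2 stops shorter (darker).

1/8000s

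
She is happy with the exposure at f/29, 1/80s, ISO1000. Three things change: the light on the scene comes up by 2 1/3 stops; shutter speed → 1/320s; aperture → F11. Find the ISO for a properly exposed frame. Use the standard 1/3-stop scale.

Scene light: 2 1/3 stops brighter.
Shutter speed: 1/80 → 1/100 → 1/125 → 1/160 → 1/200 → 1/250 → 1/320 — 2 stops shorter (darker).
Aperture: f/29 → f/25 → f/22 → f/20 → f/18 → f/16 → f/14 → f/13 → f/11 — 2 2/3 stops wider (brighter).
Net so far: 3 stops brighter. ISO: 1000 → 800 → 640 → 500 → 400 → 320 → 250 → 200 → 160 → 125.

ISO 125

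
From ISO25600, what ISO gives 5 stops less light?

ISO: 25600 → 12800 → 6400 → 3200 → 1600 → 800 — 5 stops dropped (darker).

ISO 800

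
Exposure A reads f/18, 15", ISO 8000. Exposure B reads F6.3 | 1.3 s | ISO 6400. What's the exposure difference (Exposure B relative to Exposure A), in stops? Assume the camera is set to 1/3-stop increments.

Aperture: f/18 → f/16 → f/14 → f/13 → f/11 → f/10 → f/9 → f/8 → f/7.1 → f/6.3 — 3 stops larger aperture (brighter).
Shutter speed: 15 → 13 → 10 → 8 → 6 → 5 → 4 → 3.2 → 2.5 → 2 → 1.6 → 1.3 — 3 2/3 stops faster (darker).
ISO: 8000 → 6400 — 1/3 stop lower (darker).
Net: +3 −3 2/3 −1/3 = −1 stop.

1 stop darker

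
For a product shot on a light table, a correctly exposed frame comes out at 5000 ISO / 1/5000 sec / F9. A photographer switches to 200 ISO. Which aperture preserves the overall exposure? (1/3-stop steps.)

f/1.8

ISO: 5000 → 4000 → 3200 → 2500 → 2000 → 1600 → 1250 → 1000 → 800 → 640 → 500 → 400 → 320 → 250 → 200 — 4 2/3 stops lower (darker).
Need 4 2/3 stops brighter from the aperture: f/9 → f/8 → f/7.1 → f/6.3 → f/5.6 → f/5 → f/4.5 → f/4 → f/3.5 → f/3.2 → f/2.8 → f/2.5 → f/2.2 → f/2 → f/1.8.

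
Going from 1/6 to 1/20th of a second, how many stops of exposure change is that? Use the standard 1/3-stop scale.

1/6 → 1/8 → 1/10 → 1/13 → 1/15 → 1/20 — count the steps: 5 third-stops = 1 2/3 stops.

1 2/3 stops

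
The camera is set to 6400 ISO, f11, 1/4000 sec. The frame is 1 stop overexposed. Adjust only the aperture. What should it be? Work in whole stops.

f/16

Overexposed by 1 stop → need 1 stop darker.
Aperture: f/11 → f/16.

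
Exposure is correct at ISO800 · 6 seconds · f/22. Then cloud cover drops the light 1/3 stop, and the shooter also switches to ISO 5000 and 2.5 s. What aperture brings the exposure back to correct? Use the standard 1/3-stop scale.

Scene light: 1/3 stop darker.
ISO: 800 → 1000 → 1250 → 1600 → 2000 → 2500 → 3200 → 4000 → 5000 — 2 2/3 stops raised (brighter).
Shutter speed: 6 → 5 → 4 → 3.2 → 2.5 — 1 1/3 stops faster (darker).
Net so far: 1 stop brighter. Aperture: f/22 → f/25 → f/29 → f/32.

f/32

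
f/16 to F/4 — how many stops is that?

4 stops

f/16 → f/11 → f/8 → f/5.6 → f/4 — count the steps: 4 stops.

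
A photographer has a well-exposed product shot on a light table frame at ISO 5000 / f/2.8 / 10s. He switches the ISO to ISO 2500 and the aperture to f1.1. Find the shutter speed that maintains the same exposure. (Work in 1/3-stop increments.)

3.2 s

ISO: 5000 → 4000 → 3200 → 2500 — 1 stop lower (darker).
Aperture: f/2.8 → f/2.5 → f/2.2 → f/2 → f/1.8 → f/1.6 → f/1.4 → f/1.2 → f/1.1 — 2 2/3 stops wider (brighter).
Net change so far: 1 2/3 stops brighter. Offset with the shutter speed: 10 → 8 → 6 → 5 → 4 → 3.2.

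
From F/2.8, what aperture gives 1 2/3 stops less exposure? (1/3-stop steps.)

f/5

Aperture: f/2.8 → f/3.2 → f/3.5 → f/4 → f/4.5 → f/5 — 1 2/3 stops smaller aperture (darker).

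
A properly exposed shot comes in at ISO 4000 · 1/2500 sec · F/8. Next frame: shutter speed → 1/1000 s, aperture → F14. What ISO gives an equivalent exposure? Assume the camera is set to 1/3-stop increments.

ISO 5000

Shutter speed: 1/2500 → 1/2000 → 1/1600 → 1/1250 → 1/1000 — 1 1/3 stops slower (brighter).
Aperture: f/8 → f/9 → f/10 → f/11 → f/13 → f/14 — 1 2/3 stops stopped down (darker).
Net change so far: 1/3 stop darker. Offset with the ISO: 4000 → 5000.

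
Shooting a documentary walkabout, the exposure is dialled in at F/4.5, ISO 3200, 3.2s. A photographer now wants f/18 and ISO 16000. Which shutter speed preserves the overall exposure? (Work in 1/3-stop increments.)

10 s

Aperture: f/4.5 → f/5 → f/5.6 → f/6.3 → f/7.1 → f/8 → f/9 → f/10 → f/11 → f/13 → f/14 → f/16 → f/18 — 4 stops narrower (darker).
ISO: 3200 → 4000 → 5000 → 6400 → 8000 → 10000 → 12800 → 16000 — 2 1/3 stops higher (brighter).
Net change so far: 1 2/3 stops darker. Offset with the shutter speed: 3.2 → 4 → 5 → 6 → 8 → 10.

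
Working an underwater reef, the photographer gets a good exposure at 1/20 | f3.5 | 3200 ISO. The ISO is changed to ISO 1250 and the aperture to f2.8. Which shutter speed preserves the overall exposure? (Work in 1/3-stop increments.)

ISO: 3200 → 2500 → 2000 → 1600 → 1250 — 1 1/3 stops lower (darker).
Aperture: f/3.5 → f/3.2 → f/2.8 — 2/3 stop wider (brighter).
Net change so far: 2/3 stop darker. Offset with the shutter speed: 1/20 → 1/15 → 1/13.

1/13s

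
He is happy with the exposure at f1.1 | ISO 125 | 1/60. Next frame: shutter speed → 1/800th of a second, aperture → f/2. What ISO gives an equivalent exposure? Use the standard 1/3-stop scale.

ISO 5000

Shutter speed: 1/60 → 1/80 → 1/100 → 1/125 → 1/160 → 1/200 → 1/250 → 1/320 → 1/400 → 1/500 → 1/640 → 1/800 — 3 2/3 stops faster (darker).
Aperture: f/1.1 → f/1.2 → f/1.4 → f/1.6 → f/1.8 → f/2 — 1 2/3 stops smaller aperture (darker).
Net change so far: 5 1/3 stops darker. Offset with the ISO: 125 → 160 → 200 → 250 → 320 → 400 → 500 → 640 → 800 → 1000 → 1250 → 1600 → 2000 → 2500 → 3200 → 4000 → 5000.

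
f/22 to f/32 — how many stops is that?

f/22 → f/32 — count the steps: 1 stop.

1 stop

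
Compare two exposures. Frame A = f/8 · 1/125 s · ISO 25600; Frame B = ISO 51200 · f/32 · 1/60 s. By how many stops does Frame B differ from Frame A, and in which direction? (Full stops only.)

2 stops darker

Aperture: f/8 → f/11 → f/16 → f/22 → f/32 — 4 stops smaller aperture (darker).
Shutter speed: 1/125 → 1/60 — 1 stop longer (brighter).
ISO: 25600 → 51200 — 1 stop higher (brighter).
Net: −4 +1 +1 = −2 stops.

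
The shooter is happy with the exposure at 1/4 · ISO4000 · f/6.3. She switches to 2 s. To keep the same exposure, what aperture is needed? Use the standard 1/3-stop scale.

Shutter speed: 1/4 → 0.3 → 0.4 → 0.5 → 0.6 → 0.8 → 1 → 1.3 → 1.6 → 2 — 3 stops longer (brighter).
Need 3 stops darker from the aperture: f/6.3 → f/7.1 → f/8 → f/9 → f/10 → f/11 → f/13 → f/14 → f/16 → f/18.

f/18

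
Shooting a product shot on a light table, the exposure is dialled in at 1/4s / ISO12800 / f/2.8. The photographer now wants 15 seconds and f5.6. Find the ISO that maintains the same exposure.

ISO 800

Shutter speed: 1/4 → 1/2 → 1 → 2 → 4 → 8 → 15 — 6 stops longer (brighter).
Aperture: f/2.8 → f/4 → f/5.6 — 2 stops stopped down (darker).
Net change so far: 4 stops brighter. Offset with the ISO: 12800 → 6400 → 3200 → 1600 → 800.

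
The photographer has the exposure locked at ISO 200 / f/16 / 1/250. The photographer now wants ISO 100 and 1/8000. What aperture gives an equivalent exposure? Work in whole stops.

f/2

ISO: 200 → 100 — 1 stop dropped (darker).
Shutter speed: 1/250 → 1/500 → 1/1000 → 1/2000 → 1/4000 → 1/8000 — 5 stops shorter (darker).
Net change so far: 6 stops darker. Offset with the aperture: f/16 → f/11 → f/8 → f/5.6 → f/4 → f/2.8 → f/2.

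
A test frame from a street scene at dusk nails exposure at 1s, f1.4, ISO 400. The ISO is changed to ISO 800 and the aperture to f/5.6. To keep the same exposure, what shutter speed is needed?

ISO: 400 → 800 — 1 stop raised (brighter).
Aperture: f/1.4 → f/2 → f/2.8 → f/4 → f/5.6 — 4 stops narrower (darker).
Net change so far: 3 stops darker. Offset with the shutter speed: 1 → 2 → 4 → 8.

8 s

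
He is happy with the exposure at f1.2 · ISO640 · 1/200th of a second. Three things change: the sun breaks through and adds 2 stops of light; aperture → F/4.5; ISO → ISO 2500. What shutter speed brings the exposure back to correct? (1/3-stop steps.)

1/250s

Scene light: 2 stops brighter.
Aperture: f/1.2 → f/1.4 → f/1.6 → f/1.8 → f/2 → f/2.2 → f/2.5 → f/2.8 → f/3.2 → f/3.5 → f/4 → f/4.5 — 3 2/3 stops smaller aperture (darker).
ISO: 640 → 800 → 1000 → 1250 → 1600 → 2000 → 2500 — 2 stops raised (brighter).
Net so far: 1/3 stop brighter. Shutter speed: 1/200 → 1/250.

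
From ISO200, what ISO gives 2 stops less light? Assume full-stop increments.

ISO 50

ISO: 200 → 100 → 50 — 2 stops dropped (darker).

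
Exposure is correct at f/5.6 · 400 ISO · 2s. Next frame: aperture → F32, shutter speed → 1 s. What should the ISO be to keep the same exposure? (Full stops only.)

ISO 25600

Aperture: f/5.6 → f/8 → f/11 → f/16 → f/22 → f/32 — 5 stops smaller aperture (darker).
Shutter speed: 2 → 1 — 1 stop shorter (darker).
Net change so far: 6 stops darker. Offset with the ISO: 400 → 800 → 1600 → 3200 → 6400 → 12800 → 25600.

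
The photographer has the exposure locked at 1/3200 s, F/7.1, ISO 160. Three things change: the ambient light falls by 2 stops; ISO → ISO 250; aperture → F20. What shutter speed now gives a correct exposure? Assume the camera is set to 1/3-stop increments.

1/160s

Scene light: 2 stops darker.
ISO: 160 → 200 → 250 — 2/3 stop raised (brighter).
Aperture: f/7.1 → f/8 → f/9 → f/10 → f/11 → f/13 → f/14 → f/16 → f/18 → f/20 — 3 stops stopped down (darker).
Net so far: 4 1/3 stops darker. Shutter speed: 1/3200 → 1/2500 → 1/2000 → 1/1600 → 1/1250 → 1/1000 → 1/800 → 1/640 → 1/500 → 1/400 → 1/320 → 1/250 → 1/200 → 1/160.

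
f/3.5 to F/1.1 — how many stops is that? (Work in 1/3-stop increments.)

3 1/3 stops

f/3.5 → f/3.2 → f/2.8 → f/2.5 → f/2.2 → f/2 → f/1.8 → f/1.6 → f/1.4 → f/1.2 → f/1.1 — count the steps: 10 third-stops = 3 1/3 stops.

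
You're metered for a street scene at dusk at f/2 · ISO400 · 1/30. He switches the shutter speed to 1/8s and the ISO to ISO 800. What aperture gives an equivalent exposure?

f/5.6

Shutter speed: 1/30 → 1/15 → 1/8 — 2 stops longer (brighter).
ISO: 400 → 800 — 1 stop raised (brighter).
Net change so far: 3 stops brighter. Offset with the aperture: f/2 → f/2.8 → f/4 → f/5.6.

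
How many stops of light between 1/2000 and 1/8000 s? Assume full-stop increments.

2 stops

1/2000 → 1/4000 → 1/8000 — count the steps: 2 stops.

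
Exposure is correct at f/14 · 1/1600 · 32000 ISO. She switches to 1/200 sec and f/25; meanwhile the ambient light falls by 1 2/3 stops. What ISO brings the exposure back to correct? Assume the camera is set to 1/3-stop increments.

Scene light: 1 2/3 stops darker.
Shutter speed: 1/1600 → 1/1250 → 1/1000 → 1/800 → 1/640 → 1/500 → 1/400 → 1/320 → 1/250 → 1/200 — 3 stops longer (brighter).
Aperture: f/14 → f/16 → f/18 → f/20 → f/22 → f/25 — 1 2/3 stops smaller aperture (darker).
Net so far: 1/3 stop darker. ISO: 32000 → 40000.

ISO 40000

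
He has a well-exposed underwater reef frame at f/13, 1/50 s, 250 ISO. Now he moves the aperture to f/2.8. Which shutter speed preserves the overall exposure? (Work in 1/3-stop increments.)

1/1000s

Aperture: f/13 → f/11 → f/10 → f/9 → f/8 → f/7.1 → f/6.3 → f/5.6 → f/5 → f/4.5 → f/4 → f/3.5 → f/3.2 → f/2.8 — 4 1/3 stops larger aperture (brighter).
Need 4 1/3 stops darker from the shutter speed: 1/50 → 1/60 → 1/80 → 1/100 → 1/125 → 1/160 → 1/200 → 1/250 → 1/320 → 1/400 → 1/500 → 1/640 → 1/800 → 1/1000.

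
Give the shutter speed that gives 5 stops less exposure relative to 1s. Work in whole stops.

1/30s

Shutter speed: 1 → 1/2 → 1/4 → 1/8 → 1/15 → 1/30 — 5 stops shorter (darker).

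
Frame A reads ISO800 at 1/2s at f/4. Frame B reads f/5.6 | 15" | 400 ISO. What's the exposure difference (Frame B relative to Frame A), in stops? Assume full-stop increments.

Aperture: f/4 → f/5.6 — 1 stop stopped down (darker).
Shutter speed: 1/2 → 1 → 2 → 4 → 8 → 15 — 5 stops longer (brighter).
ISO: 800 → 400 — 1 stop dropped (darker).
Net: −1 +5 −1 = +3 stops.

3 stops brighter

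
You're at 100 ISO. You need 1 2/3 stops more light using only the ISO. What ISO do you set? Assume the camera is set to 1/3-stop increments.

ISO 320

ISO: 100 → 125 → 160 → 200 → 250 → 320 — 1 2/3 stops raised (brighter).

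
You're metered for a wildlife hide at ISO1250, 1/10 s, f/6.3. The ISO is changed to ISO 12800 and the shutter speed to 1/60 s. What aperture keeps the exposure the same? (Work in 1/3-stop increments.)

ISO: 1250 → 1600 → 2000 → 2500 → 3200 → 4000 → 5000 → 6400 → 8000 → 10000 → 12800 — 3 1/3 stops raised (brighter).
Shutter speed: 1/10 → 1/13 → 1/15 → 1/20 → 1/25 → 1/30 → 1/40 → 1/50 → 1/60 — 2 2/3 stops faster (darker).
Net change so far: 2/3 stop brighter. Offset with the aperture: f/6.3 → f/7.1 → f/8.

f/8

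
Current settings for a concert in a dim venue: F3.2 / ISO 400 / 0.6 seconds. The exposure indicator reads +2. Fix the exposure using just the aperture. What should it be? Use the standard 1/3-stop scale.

f/6.3

Overexposed by 2 stops → need 2 stops darker.
Aperture: f/3.2 → f/3.5 → f/4 → f/4.5 → f/5 → f/5.6 → f/6.3.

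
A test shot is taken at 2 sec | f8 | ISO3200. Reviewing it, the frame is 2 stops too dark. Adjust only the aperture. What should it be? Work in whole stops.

f/4

Underexposed by 2 stops → need 2 stops brighter.
Aperture: f/8 → f/5.6 → f/4.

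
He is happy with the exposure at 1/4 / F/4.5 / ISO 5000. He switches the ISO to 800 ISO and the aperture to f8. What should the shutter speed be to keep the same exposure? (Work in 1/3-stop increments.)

ISO: 5000 → 4000 → 3200 → 2500 → 2000 → 1600 → 1250 → 1000 → 800 — 2 2/3 stops dropped (darker).
Aperture: f/4.5 → f/5 → f/5.6 → f/6.3 → f/7.1 → f/8 — 1 2/3 stops smaller aperture (darker).
Net change so far: 4 1/3 stops darker. Offset with the shutter speed: 1/4 → 0.3 → 0.4 → 0.5 → 0.6 → 0.8 → 1 → 1.3 → 1.6 → 2 → 2.5 → 3.2 → 4 → 5.

5 s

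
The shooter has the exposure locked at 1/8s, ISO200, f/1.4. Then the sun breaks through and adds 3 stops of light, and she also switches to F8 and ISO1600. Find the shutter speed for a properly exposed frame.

Scene light: 3 stops brighter.
Aperture: f/1.4 → f/2 → f/2.8 → f/4 → f/5.6 → f/8 — 5 stops stopped down (darker).
ISO: 200 → 400 → 800 → 1600 — 3 stops higher (brighter).
Net so far: 1 stop brighter. Shutter speed: 1/8 → 1/15.

1/15s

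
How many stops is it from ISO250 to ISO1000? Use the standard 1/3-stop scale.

250 → 320 → 400 → 500 → 640 → 800 → 1000 — count the steps: 6 third-stops = 2 stops.

2 stops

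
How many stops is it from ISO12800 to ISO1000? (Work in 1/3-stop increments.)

12800 → 10000 → 8000 → 6400 → 5000 → 4000 → 3200 → 2500 → 2000 → 1600 → 1250 → 1000 — count the steps: 11 third-stops = 3 2/3 stops.

3 2/3 stops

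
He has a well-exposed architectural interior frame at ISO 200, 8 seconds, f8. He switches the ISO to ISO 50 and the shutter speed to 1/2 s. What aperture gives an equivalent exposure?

f/1.0

ISO: 200 → 100 → 50 — 2 stops dropped (darker).
Shutter speed: 8 → 4 → 2 → 1 → 1/2 — 4 stops shorter (darker).
Net change so far: 6 stops darker. Offset with the aperture: f/8 → f/5.6 → f/4 → f/2.8 → f/2 → f/1.4 → f/1.0.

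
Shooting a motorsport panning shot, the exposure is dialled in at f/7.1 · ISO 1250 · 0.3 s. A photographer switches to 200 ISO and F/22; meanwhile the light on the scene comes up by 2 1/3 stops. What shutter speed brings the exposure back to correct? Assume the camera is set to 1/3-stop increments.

4 s

Scene light: 2 1/3 stops brighter.
ISO: 1250 → 1000 → 800 → 640 → 500 → 400 → 320 → 250 → 200 — 2 2/3 stops dropped (darker).
Aperture: f/7.1 → f/8 → f/9 → f/10 → f/11 → f/13 → f/14 → f/16 → f/18 → f/20 → f/22 — 3 1/3 stops smaller aperture (darker).
Net so far: 3 2/3 stops darker. Shutter speed: 0.3 → 0.4 → 0.5 → 0.6 → 0.8 → 1 → 1.3 → 1.6 → 2 → 2.5 → 3.2 → 4.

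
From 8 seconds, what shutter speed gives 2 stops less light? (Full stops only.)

Shutter speed: 8 → 4 → 2 — 2 stops faster (darker).

2 s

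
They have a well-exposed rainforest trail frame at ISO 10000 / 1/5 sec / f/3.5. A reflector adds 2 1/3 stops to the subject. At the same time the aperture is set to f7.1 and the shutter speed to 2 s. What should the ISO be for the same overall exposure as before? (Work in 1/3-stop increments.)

Scene light: 2 1/3 stops brighter.
Aperture: f/3.5 → f/4 → f/4.5 → f/5 → f/5.6 → f/6.3 → f/7.1 — 2 stops narrower (darker).
Shutter speed: 1/5 → 1/4 → 0.3 → 0.4 → 0.5 → 0.6 → 0.8 → 1 → 1.3 → 1.6 → 2 — 3 1/3 stops slower (brighter).
Net so far: 3 2/3 stops brighter. ISO: 10000 → 8000 → 6400 → 5000 → 4000 → 3200 → 2500 → 2000 → 1600 → 1250 → 1000 → 800.

ISO 800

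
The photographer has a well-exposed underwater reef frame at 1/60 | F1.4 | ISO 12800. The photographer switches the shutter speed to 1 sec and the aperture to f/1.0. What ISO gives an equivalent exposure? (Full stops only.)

Shutter speed: 1/60 → 1/30 → 1/15 → 1/8 → 1/4 → 1/2 → 1 — 6 stops slower (brighter).
Aperture: f/1.4 → f/1.0 — 1 stop wider (brighter).
Net change so far: 7 stops brighter. Offset with the ISO: 12800 → 6400 → 3200 → 1600 → 800 → 400 → 200 → 100.

ISO 100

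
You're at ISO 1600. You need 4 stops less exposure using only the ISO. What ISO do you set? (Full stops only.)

ISO: 1600 → 800 → 400 → 200 → 100 — 4 stops lower (darker).

ISO 100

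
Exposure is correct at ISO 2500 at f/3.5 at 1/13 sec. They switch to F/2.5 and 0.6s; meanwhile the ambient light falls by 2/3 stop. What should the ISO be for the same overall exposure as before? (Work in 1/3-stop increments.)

Scene light: 2/3 stop darker.
Aperture: f/3.5 → f/3.2 → f/2.8 → f/2.5 — 1 stop wider (brighter).
Shutter speed: 1/13 → 1/10 → 1/8 → 1/6 → 1/5 → 1/4 → 0.3 → 0.4 → 0.5 → 0.6 — 3 stops slower (brighter).
Net so far: 3 1/3 stops brighter. ISO: 2500 → 2000 → 1600 → 1250 → 1000 → 800 → 640 → 500 → 400 → 320 → 250.

ISO 250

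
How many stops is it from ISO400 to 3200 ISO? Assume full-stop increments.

3 stops

400 → 800 → 1600 → 3200 — count the steps: 3 stops.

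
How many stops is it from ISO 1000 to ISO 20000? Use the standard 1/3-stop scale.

1000 → 1250 → 1600 → 2000 → 2500 → 3200 → 4000 → 5000 → 6400 → 8000 → 10000 → 12800 → 16000 → 20000 — count the steps: 13 third-stops = 4 1/3 stops.

4 1/3 stops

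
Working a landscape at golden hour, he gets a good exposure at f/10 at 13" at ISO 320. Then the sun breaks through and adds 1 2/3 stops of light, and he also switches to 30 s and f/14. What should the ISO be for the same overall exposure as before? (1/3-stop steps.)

ISO 80

Scene light: 1 2/3 stops brighter.
Shutter speed: 13 → 15 → 20 → 25 → 30 — 1 1/3 stops slower (brighter).
Aperture: f/10 → f/11 → f/13 → f/14 — 1 stop narrower (darker).
Net so far: 2 stops brighter. ISO: 320 → 250 → 200 → 160 → 125 → 100 → 80.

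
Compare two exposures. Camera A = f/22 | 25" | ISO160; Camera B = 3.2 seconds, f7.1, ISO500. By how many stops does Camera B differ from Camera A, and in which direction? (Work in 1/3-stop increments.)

2 stops brighter

Aperture: f/22 → f/20 → f/18 → f/16 → f/14 → f/13 → f/11 → f/10 → f/9 → f/8 → f/7.1 — 3 1/3 stops wider (brighter).
Shutter speed: 25 → 20 → 15 → 13 → 10 → 8 → 6 → 5 → 4 → 3.2 — 3 stops shorter (darker).
ISO: 160 → 200 → 250 → 320 → 400 → 500 — 1 2/3 stops raised (brighter).
Net: +3 1/3 −3 +1 2/3 = +2 stops.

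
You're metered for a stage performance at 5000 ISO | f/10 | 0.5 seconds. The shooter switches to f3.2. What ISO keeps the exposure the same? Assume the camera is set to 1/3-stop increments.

ISO 500

Aperture: f/10 → f/9 → f/8 → f/7.1 → f/6.3 → f/5.6 → f/5 → f/4.5 → f/4 → f/3.5 → f/3.2 — 3 1/3 stops opened up (brighter).
Need 3 1/3 stops darker from the ISO: 5000 → 4000 → 3200 → 2500 → 2000 → 1600 → 1250 → 1000 → 800 → 640 → 500.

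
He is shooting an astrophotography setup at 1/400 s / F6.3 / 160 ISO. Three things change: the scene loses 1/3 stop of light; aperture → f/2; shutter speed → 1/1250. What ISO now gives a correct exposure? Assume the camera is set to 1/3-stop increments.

ISO 64

Scene light: 1/3 stop darker.
Aperture: f/6.3 → f/5.6 → f/5 → f/4.5 → f/4 → f/3.5 → f/3.2 → f/2.8 → f/2.5 → f/2.2 → f/2 — 3 1/3 stops opened up (brighter).
Shutter speed: 1/400 → 1/500 → 1/640 → 1/800 → 1/1000 → 1/1250 — 1 2/3 stops faster (darker).
Net so far: 1 1/3 stops brighter. ISO: 160 → 125 → 100 → 80 → 64.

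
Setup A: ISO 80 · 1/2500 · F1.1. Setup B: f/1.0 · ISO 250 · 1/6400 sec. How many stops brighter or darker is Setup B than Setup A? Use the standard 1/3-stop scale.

2/3 stop brighter

Aperture: f/1.1 → f/1.0 — 1/3 stop wider (brighter).
Shutter speed: 1/2500 → 1/3200 → 1/4000 → 1/5000 → 1/6400 — 1 1/3 stops shorter (darker).
ISO: 80 → 100 → 125 → 160 → 200 → 250 — 1 2/3 stops higher (brighter).
Net: +1/3 −1 1/3 +1 2/3 = +2/3 stops.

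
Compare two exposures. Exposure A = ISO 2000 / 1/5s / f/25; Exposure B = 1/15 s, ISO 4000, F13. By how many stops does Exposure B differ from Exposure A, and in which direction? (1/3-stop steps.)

Aperture: f/25 → f/22 → f/20 → f/18 → f/16 → f/14 → f/13 — 2 stops opened up (brighter).
Shutter speed: 1/5 → 1/6 → 1/8 → 1/10 → 1/13 → 1/15 — 1 2/3 stops shorter (darker).
ISO: 2000 → 2500 → 3200 → 4000 — 1 stop raised (brighter).
Net: +2 −1 2/3 +1 = +1 1/3 stops.

1 1/3 stops brighter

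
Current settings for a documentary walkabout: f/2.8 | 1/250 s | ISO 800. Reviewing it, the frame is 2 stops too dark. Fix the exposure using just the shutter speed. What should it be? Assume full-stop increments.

Underexposed by 2 stops → need 2 stops brighter.
Shutter speed: 1/250 → 1/125 → 1/60.

1/60s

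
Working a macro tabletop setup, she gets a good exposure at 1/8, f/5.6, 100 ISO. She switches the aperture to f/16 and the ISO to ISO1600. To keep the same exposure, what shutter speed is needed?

1/15s

Aperture: f/5.6 → f/8 → f/11 → f/16 — 3 stops narrower (darker).
ISO: 100 → 200 → 400 → 800 → 1600 — 4 stops higher (brighter).
Net change so far: 1 stop brighter. Offset with the shutter speed: 1/8 → 1/15.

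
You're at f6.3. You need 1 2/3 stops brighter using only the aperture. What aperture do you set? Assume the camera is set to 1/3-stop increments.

Aperture: f/6.3 → f/5.6 → f/5 → f/4.5 → f/4 → f/3.5 — 1 2/3 stops larger aperture (brighter).

f/3.5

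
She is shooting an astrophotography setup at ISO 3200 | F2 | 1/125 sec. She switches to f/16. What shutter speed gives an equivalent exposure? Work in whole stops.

1/2s

Aperture: f/2 → f/2.8 → f/4 → f/5.6 → f/8 → f/11 → f/16 — 6 stops narrower (darker).
Need 6 stops brighter from the shutter speed: 1/125 → 1/60 → 1/30 → 1/15 → 1/8 → 1/4 → 1/2.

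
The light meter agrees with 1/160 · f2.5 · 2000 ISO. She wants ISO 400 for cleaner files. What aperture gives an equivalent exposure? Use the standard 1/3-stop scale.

f/1.1

ISO: 2000 → 1600 → 1250 → 1000 → 800 → 640 → 500 → 400 — 2 1/3 stops dropped (darker).
Need 2 1/3 stops brighter from the aperture: f/2.5 → f/2.2 → f/2 → f/1.8 → f/1.6 → f/1.4 → f/1.2 → f/1.1.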